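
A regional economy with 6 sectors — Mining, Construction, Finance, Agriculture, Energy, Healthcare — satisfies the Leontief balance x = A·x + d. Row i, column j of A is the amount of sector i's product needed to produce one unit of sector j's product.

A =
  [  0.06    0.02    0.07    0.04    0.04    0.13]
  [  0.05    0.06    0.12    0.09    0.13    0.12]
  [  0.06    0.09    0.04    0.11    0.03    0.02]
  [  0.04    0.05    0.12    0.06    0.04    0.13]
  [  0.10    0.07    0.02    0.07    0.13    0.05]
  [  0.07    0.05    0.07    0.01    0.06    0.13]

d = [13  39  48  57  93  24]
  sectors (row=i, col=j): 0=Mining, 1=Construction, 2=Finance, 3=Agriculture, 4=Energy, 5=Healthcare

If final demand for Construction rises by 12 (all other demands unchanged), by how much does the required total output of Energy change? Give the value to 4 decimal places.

1.3398

Form M = I − A:
  [  0.94   -0.02   -0.07   -0.04   -0.04   -0.13]
  [ -0.05    0.94   -0.12   -0.09   -0.13   -0.12]
  [ -0.06   -0.09    0.96   -0.11   -0.03   -0.02]
  [ -0.04   -0.05   -0.12    0.94   -0.04   -0.13]
  [ -0.10   -0.07   -0.02   -0.07    0.87   -0.05]
  [ -0.07   -0.05   -0.07   -0.01   -0.06    0.87]
Leontief inverse L = M⁻¹:
  [  1.0994    0.0539    0.1115    0.0729    0.0789    0.1897]
  [  0.1147    1.1182    0.1865    0.1509    0.2002    0.2097]
  [  0.0966    0.1243    1.0906    0.1500    0.0733    0.0833]
  [  0.0875    0.0945    0.1728    1.1056    0.0887    0.2004]
  [  0.1514    0.1117    0.0734    0.1156    1.1896    0.1254]
  [  0.1143    0.0874    0.1145    0.0473    0.1068    1.1944]
Total output x = L · d:
  x_0 = 1.0994·13 + 0.0539·39 + 0.1115·48 + 0.0729·57 + 0.0789·93 + 0.1897·24 = 37.7903
  x_1 = 0.1147·13 + 1.1182·39 + 0.1865·48 + 0.1509·57 + 0.2002·93 + 0.2097·24 = 86.3051
  x_2 = 0.0966·13 + 0.1243·39 + 1.0906·48 + 0.1500·57 + 0.0733·93 + 0.0833·24 = 75.8152
  x_3 = 0.0875·13 + 0.0945·39 + 0.1728·48 + 1.1056·57 + 0.0887·93 + 0.2004·24 = 89.1983
  x_4 = 0.1514·13 + 0.1117·39 + 0.0734·48 + 0.1156·57 + 1.1896·93 + 0.1254·24 = 130.0744
  x_5 = 0.1143·13 + 0.0874·39 + 0.1145·48 + 0.0473·57 + 0.1068·93 + 1.1944·24 = 51.6829
Δx_4 = L[4,1] · Δd_1 = 0.1117 · 12 = 1.3398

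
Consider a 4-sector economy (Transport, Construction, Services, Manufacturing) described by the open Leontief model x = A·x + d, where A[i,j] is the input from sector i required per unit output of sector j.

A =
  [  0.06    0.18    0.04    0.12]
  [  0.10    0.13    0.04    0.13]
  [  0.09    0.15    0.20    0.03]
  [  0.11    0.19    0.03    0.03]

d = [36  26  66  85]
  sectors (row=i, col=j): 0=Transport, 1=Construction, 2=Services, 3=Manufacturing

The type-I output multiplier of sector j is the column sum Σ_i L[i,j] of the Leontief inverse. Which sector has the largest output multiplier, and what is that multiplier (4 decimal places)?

Construction (2.0795)

Form M = I − A:
  [  0.94   -0.18   -0.04   -0.12]
  [ -0.10    0.87   -0.04   -0.13]
  [ -0.09   -0.15    0.80   -0.03]
  [ -0.11   -0.19   -0.03    0.97]
Leontief inverse L = M⁻¹:
  [  1.1225    0.2847    0.0771    0.1794]
  [  0.1610    1.2371    0.0770    0.1881]
  [  0.1626    0.2746    1.2755    0.0964]
  [  0.1639    0.2831    0.0633    1.0911]
Total output x = L · d:
  x_0 = 1.1225·36 + 0.2847·26 + 0.0771·66 + 0.1794·85 = 68.1496
  x_1 = 0.1610·36 + 1.2371·26 + 0.0770·66 + 0.1881·85 = 59.0261
  x_2 = 0.1626·36 + 0.2746·26 + 1.2755·66 + 0.0964·85 = 105.3659
  x_3 = 0.1639·36 + 0.2831·26 + 0.0633·66 + 1.0911·85 = 110.1777
Output multipliers (column sums of L):
  Transport: 1.6099
  Construction: 2.0795
  Services: 1.4928
  Manufacturing: 1.5550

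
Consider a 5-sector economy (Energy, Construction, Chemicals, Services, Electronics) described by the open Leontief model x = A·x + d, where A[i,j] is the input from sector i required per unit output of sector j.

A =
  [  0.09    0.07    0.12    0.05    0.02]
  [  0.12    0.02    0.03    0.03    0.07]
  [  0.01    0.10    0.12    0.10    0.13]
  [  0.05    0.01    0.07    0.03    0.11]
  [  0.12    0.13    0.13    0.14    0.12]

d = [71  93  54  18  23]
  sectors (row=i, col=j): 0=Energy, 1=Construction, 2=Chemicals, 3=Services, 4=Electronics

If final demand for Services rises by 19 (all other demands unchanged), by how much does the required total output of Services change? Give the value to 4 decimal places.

Form M = I − A:
  [  0.91   -0.07   -0.12   -0.05   -0.02]
  [ -0.12    0.98   -0.03   -0.03   -0.07]
  [ -0.01   -0.10    0.88   -0.10   -0.13]
  [ -0.05   -0.01   -0.07    0.97   -0.11]
  [ -0.12   -0.13   -0.13   -0.14    0.88]
Leontief inverse L = M⁻¹:
  [  1.1296    0.1090    0.1755    0.0900    0.0715]
  [  0.1576    1.0545    0.0784    0.0643    0.1071]
  [  0.0705    0.1566    1.1954    0.1622    0.2109]
  [  0.0878    0.0507    0.1224    1.0725    0.1582]
  [  0.2017    0.2018    0.2316    0.2163    1.2183]
Total output x = L · d:
  x_0 = 1.1296·71 + 0.1090·93 + 0.1755·54 + 0.0900·18 + 0.0715·23 = 103.0772
  x_1 = 0.1576·71 + 1.0545·93 + 0.0784·54 + 0.0643·18 + 0.1071·23 = 117.1090
  x_2 = 0.0705·71 + 0.1566·93 + 1.1954·54 + 0.1622·18 + 0.2109·23 = 91.8954
  x_3 = 0.0878·71 + 0.0507·93 + 0.1224·54 + 1.0725·18 + 0.1582·23 = 40.4988
  x_4 = 0.2017·71 + 0.2018·93 + 0.2316·54 + 0.2163·18 + 1.2183·23 = 77.5110
Δx_3 = L[3,3] · Δd_3 = 1.0725 · 19 = 20.3768

20.3768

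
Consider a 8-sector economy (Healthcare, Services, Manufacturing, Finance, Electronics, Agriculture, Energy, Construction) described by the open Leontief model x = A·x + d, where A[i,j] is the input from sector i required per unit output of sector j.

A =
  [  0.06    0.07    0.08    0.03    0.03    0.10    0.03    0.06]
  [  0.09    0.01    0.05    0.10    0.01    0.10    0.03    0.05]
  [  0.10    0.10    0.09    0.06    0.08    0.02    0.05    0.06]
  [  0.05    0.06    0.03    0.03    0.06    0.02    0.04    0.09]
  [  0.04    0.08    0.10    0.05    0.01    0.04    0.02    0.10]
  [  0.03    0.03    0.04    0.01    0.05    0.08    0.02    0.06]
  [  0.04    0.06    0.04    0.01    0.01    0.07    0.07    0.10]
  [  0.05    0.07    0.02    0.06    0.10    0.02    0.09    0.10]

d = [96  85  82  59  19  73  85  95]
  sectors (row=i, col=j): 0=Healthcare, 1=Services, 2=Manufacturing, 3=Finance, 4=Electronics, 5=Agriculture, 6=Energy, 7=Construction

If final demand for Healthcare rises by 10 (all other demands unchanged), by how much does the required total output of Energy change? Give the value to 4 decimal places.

Form M = I − A:
  [  0.94   -0.07   -0.08   -0.03   -0.03   -0.10   -0.03   -0.06]
  [ -0.09    0.99   -0.05   -0.10   -0.01   -0.10   -0.03   -0.05]
  [ -0.10   -0.10    0.91   -0.06   -0.08   -0.02   -0.05   -0.06]
  [ -0.05   -0.06   -0.03    0.97   -0.06   -0.02   -0.04   -0.09]
  [ -0.04   -0.08   -0.10   -0.05    0.99   -0.04   -0.02   -0.10]
  [ -0.03   -0.03   -0.04   -0.01   -0.05    0.92   -0.02   -0.06]
  [ -0.04   -0.06   -0.04   -0.01   -0.01   -0.07    0.93   -0.10]
  [ -0.05   -0.07   -0.02   -0.06   -0.10   -0.02   -0.09    0.90]
Leontief inverse L = M⁻¹:
  [  1.1090    0.1178    0.1259    0.0675    0.0694    0.1482    0.0656    0.1205]
  [  0.1329    1.0564    0.0908    0.1300    0.0488    0.1434    0.0635    0.1086]
  [  0.1629    0.1622    1.1501    0.1096    0.1249    0.0783    0.0947    0.1371]
  [  0.0900    0.1015    0.0676    1.0634    0.0919    0.0581    0.0728    0.1447]
  [  0.0909    0.1289    0.1434    0.0906    1.0522    0.0827    0.0587    0.1608]
  [  0.0618    0.0638    0.0718    0.0353    0.0775    1.1120    0.0450    0.1037]
  [  0.0807    0.1009    0.0759    0.0421    0.0447    0.1117    1.1054    0.1555]
  [  0.1011    0.1249    0.0692    0.1022    0.1397    0.0701    0.1336    1.1747]
Total output x = L · d:
  x_0 = 1.1090·96 + 0.1178·85 + 0.1259·82 + 0.0675·59 + 0.0694·19 + 0.1482·73 + 0.0656·85 + 0.1205·95 = 159.9289
  x_1 = 0.1329·96 + 1.0564·85 + 0.0908·82 + 0.1300·59 + 0.0488·19 + 0.1434·73 + 0.0635·85 + 0.1086·95 = 144.7729
  x_2 = 0.1629·96 + 0.1622·85 + 1.1501·82 + 0.1096·59 + 0.1249·19 + 0.0783·73 + 0.0947·85 + 0.1371·95 = 159.3634
  x_3 = 0.0900·96 + 0.1015·85 + 0.0676·82 + 1.0634·59 + 0.0919·19 + 0.0581·73 + 0.0728·85 + 0.1447·95 = 111.4636
  x_4 = 0.0909·96 + 0.1289·85 + 0.1434·82 + 0.0906·59 + 1.0522·19 + 0.0827·73 + 0.0587·85 + 0.1608·95 = 83.0760
  x_5 = 0.0618·96 + 0.0638·85 + 0.0718·82 + 0.0353·59 + 0.0775·19 + 1.1120·73 + 0.0450·85 + 0.1037·95 = 115.6570
  x_6 = 0.0807·96 + 0.1009·85 + 0.0759·82 + 0.0421·59 + 0.0447·19 + 0.1117·73 + 1.1054·85 + 0.1555·95 = 142.7683
  x_7 = 0.1011·96 + 0.1249·85 + 0.0692·82 + 0.1022·59 + 0.1397·19 + 0.0701·73 + 0.1336·85 + 1.1747·95 = 162.7506
Δx_6 = L[6,0] · Δd_0 = 0.0807 · 10 = 0.8074

0.8074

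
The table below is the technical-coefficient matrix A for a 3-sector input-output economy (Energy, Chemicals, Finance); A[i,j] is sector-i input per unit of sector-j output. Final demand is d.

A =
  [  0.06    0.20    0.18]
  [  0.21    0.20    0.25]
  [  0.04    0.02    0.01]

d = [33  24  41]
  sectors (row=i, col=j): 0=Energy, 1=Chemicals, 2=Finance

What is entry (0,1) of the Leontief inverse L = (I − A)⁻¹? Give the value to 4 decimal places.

L[0,1] = 0.2923

Form M = I − A:
  [  0.94   -0.20   -0.18]
  [ -0.21    0.80   -0.25]
  [ -0.04   -0.02    0.99]
Leontief inverse L = M⁻¹:
  [  1.1411    0.2923    0.2813]
  [  0.3159    1.3389    0.3955]
  [  0.0525    0.0389    1.0295]
Total output x = L · d:
  x_0 = 1.1411·33 + 0.2923·24 + 0.2813·41 = 56.2046
  x_1 = 0.3159·33 + 1.3389·24 + 0.3955·41 = 58.7763
  x_2 = 0.0525·33 + 0.0389·24 + 1.0295·41 = 44.8724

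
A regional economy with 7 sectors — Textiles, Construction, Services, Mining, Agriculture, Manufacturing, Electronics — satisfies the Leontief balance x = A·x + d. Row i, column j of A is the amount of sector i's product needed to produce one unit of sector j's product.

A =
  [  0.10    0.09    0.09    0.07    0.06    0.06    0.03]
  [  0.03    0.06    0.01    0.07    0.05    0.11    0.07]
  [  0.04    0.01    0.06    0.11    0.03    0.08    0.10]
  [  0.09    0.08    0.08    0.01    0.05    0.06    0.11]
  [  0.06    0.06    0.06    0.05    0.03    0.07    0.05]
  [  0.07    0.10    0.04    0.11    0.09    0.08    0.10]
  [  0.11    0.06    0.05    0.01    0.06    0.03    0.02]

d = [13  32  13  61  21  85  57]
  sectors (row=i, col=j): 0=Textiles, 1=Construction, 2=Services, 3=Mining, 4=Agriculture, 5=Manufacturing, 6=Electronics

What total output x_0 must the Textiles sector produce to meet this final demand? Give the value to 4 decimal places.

47.9413

Form M = I − A:
  [  0.90   -0.09   -0.09   -0.07   -0.06   -0.06   -0.03]
  [ -0.03    0.94   -0.01   -0.07   -0.05   -0.11   -0.07]
  [ -0.04   -0.01    0.94   -0.11   -0.03   -0.08   -0.10]
  [ -0.09   -0.08   -0.08    0.99   -0.05   -0.06   -0.11]
  [ -0.06   -0.06   -0.06   -0.05    0.97   -0.07   -0.05]
  [ -0.07   -0.10   -0.04   -0.11   -0.09    0.92   -0.10]
  [ -0.11   -0.06   -0.05   -0.01   -0.06   -0.03    0.98]
Leontief inverse L = M⁻¹:
  [  1.1637    0.1502    0.1412    0.1290    0.1082    0.1258    0.0936]
  [  0.0841    1.1129    0.0488    0.1139    0.0924    0.1612    0.1210]
  [  0.1007    0.0630    1.1058    0.1543    0.0734    0.1309    0.1548]
  [  0.1523    0.1358    0.1265    1.0643    0.0964    0.1193    0.1638]
  [  0.1098    0.1067    0.0982    0.0944    1.0683    0.1191    0.0983]
  [  0.1477    0.1728    0.0982    0.1709    0.1475    1.1538    0.1713]
  [  0.1537    0.1014    0.0856    0.0512    0.0924    0.0745    1.0592]
Total output x = L · d:
  x_0 = 1.1637·13 + 0.1502·32 + 0.1412·13 + 0.1290·61 + 0.1082·21 + 0.1258·85 + 0.0936·57 = 47.9413
  x_1 = 0.0841·13 + 1.1129·32 + 0.0488·13 + 0.1139·61 + 0.0924·21 + 0.1612·85 + 0.1210·57 = 66.8213
  x_2 = 0.1007·13 + 0.0630·32 + 1.1058·13 + 0.1543·61 + 0.0734·21 + 0.1309·85 + 0.1548·57 = 48.6061
  x_3 = 0.1523·13 + 0.1358·32 + 0.1265·13 + 1.0643·61 + 0.0964·21 + 0.1193·85 + 0.1638·57 = 94.3936
  x_4 = 0.1098·13 + 0.1067·32 + 0.0982·13 + 0.0944·61 + 1.0683·21 + 0.1191·85 + 0.0983·57 = 50.0352
  x_5 = 0.1477·13 + 0.1728·32 + 0.0982·13 + 0.1709·61 + 0.1475·21 + 1.1538·85 + 0.1713·57 = 130.0882
  x_6 = 0.1537·13 + 0.1014·32 + 0.0856·13 + 0.0512·61 + 0.0924·21 + 0.0745·85 + 1.0592·57 = 78.1243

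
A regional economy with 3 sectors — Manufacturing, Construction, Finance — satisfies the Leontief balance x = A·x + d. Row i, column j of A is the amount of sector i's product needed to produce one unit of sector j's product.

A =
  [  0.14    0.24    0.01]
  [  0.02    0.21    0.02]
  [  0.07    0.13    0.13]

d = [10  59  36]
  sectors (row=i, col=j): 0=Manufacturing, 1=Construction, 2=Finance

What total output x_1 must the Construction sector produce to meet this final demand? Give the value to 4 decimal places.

76.9453

Form M = I − A:
  [  0.86   -0.24   -0.01]
  [ -0.02    0.79   -0.02]
  [ -0.07   -0.13    0.87]
Leontief inverse L = M⁻¹:
  [  1.1729    0.3599    0.0218]
  [  0.0322    1.2805    0.0298]
  [  0.0992    0.2203    1.1556]
Total output x = L · d:
  x_0 = 1.1729·10 + 0.3599·59 + 0.0218·36 = 33.7474
  x_1 = 0.0322·10 + 1.2805·59 + 0.0298·36 = 76.9453
  x_2 = 0.0992·10 + 0.2203·59 + 1.1556·36 = 55.5922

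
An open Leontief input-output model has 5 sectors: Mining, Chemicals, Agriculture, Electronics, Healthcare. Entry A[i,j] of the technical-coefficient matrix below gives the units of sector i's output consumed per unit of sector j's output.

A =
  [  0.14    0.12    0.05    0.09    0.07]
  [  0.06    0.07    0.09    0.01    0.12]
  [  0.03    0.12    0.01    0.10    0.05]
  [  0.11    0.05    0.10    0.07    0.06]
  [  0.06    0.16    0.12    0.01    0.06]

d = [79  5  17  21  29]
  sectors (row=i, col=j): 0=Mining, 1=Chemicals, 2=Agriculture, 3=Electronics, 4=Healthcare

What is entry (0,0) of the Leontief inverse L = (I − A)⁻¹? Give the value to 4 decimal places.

Form M = I − A:
  [  0.86   -0.12   -0.05   -0.09   -0.07]
  [ -0.06    0.93   -0.09   -0.01   -0.12]
  [ -0.03   -0.12    0.99   -0.10   -0.05]
  [ -0.11   -0.05   -0.10    0.93   -0.06]
  [ -0.06   -0.16   -0.12   -0.01    0.94]
Leontief inverse L = M⁻¹:
  [  1.2063    0.1989    0.1080    0.1319    0.1294]
  [  0.0999    1.1350    0.1316    0.0378    0.1617]
  [  0.0704    0.1670    1.0522    0.1227    0.0904]
  [  0.1624    0.1172    0.1436    1.1088    0.1055]
  [  0.1047    0.2285    0.1652    0.0423    1.1123]
Total output x = L · d:
  x_0 = 1.2063·79 + 0.1989·5 + 0.1080·17 + 0.1319·21 + 0.1294·29 = 104.6536
  x_1 = 0.0999·79 + 1.1350·5 + 0.1316·17 + 0.0378·21 + 0.1617·29 = 21.2884
  x_2 = 0.0704·79 + 0.1670·5 + 1.0522·17 + 0.1227·21 + 0.0904·29 = 29.4773
  x_3 = 0.1624·79 + 0.1172·5 + 0.1436·17 + 1.1088·21 + 0.1055·29 = 42.2001
  x_4 = 0.1047·79 + 0.2285·5 + 0.1652·17 + 0.0423·21 + 1.1123·29 = 45.3666

L[0,0] = 1.2063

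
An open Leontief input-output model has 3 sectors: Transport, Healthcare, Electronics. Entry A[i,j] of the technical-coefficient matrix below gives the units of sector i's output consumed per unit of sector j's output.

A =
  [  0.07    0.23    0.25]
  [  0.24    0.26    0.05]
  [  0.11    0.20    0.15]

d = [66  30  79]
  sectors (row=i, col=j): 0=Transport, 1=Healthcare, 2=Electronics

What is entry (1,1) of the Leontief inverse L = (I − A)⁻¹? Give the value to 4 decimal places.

Form M = I − A:
  [  0.93   -0.23   -0.25]
  [ -0.24    0.74   -0.05]
  [ -0.11   -0.20    0.85]
Leontief inverse L = M⁻¹:
  [  1.2502    0.4958    0.3969]
  [  0.4231    1.5410    0.2151]
  [  0.2613    0.4268    1.2784]
Total output x = L · d:
  x_0 = 1.2502·66 + 0.4958·30 + 0.3969·79 = 128.7376
  x_1 = 0.4231·66 + 1.5410·30 + 0.2151·79 = 91.1479
  x_2 = 0.2613·66 + 0.4268·30 + 1.2784·79 = 131.0479

L[1,1] = 1.5410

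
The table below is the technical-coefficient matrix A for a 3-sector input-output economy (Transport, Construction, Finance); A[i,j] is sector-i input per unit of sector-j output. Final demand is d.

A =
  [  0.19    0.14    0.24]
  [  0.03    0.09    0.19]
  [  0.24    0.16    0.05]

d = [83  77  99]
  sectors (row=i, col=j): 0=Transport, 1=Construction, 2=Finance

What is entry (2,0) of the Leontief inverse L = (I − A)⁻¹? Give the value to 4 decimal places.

L[2,0] = 0.3649

Form M = I − A:
  [  0.81   -0.14   -0.24]
  [ -0.03    0.91   -0.19]
  [ -0.24   -0.16    0.95]
Leontief inverse L = M⁻¹:
  [  1.3636    0.2802    0.4005]
  [  0.1211    1.1638    0.2634]
  [  0.3649    0.2668    1.1982]
Total output x = L · d:
  x_0 = 1.3636·83 + 0.2802·77 + 0.4005·99 = 174.4103
  x_1 = 0.1211·83 + 1.1638·77 + 0.2634·99 = 125.7449
  x_2 = 0.3649·83 + 0.2668·77 + 1.1982·99 = 169.4502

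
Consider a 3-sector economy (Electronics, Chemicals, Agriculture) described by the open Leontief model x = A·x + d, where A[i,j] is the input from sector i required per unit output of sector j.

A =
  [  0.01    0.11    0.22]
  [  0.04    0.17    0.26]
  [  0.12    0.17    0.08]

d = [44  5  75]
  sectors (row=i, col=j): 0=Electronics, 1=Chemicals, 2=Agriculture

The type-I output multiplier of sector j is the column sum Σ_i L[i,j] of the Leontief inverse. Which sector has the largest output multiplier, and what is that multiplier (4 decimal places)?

Form M = I − A:
  [  0.99   -0.11   -0.22]
  [ -0.04    0.83   -0.26]
  [ -0.12   -0.17    0.92]
Leontief inverse L = M⁻¹:
  [  1.0559    0.2034    0.3100]
  [  0.0998    1.2981    0.3907]
  [  0.1562    0.2664    1.1996]
Total output x = L · d:
  x_0 = 1.0559·44 + 0.2034·5 + 0.3100·75 = 70.7256
  x_1 = 0.0998·44 + 1.2981·5 + 0.3907·75 = 40.1853
  x_2 = 0.1562·44 + 0.2664·5 + 1.1996·75 = 98.1724
Output multipliers (column sums of L):
  Electronics: 1.3119
  Chemicals: 1.7679
  Agriculture: 1.9003

Agriculture (1.9003)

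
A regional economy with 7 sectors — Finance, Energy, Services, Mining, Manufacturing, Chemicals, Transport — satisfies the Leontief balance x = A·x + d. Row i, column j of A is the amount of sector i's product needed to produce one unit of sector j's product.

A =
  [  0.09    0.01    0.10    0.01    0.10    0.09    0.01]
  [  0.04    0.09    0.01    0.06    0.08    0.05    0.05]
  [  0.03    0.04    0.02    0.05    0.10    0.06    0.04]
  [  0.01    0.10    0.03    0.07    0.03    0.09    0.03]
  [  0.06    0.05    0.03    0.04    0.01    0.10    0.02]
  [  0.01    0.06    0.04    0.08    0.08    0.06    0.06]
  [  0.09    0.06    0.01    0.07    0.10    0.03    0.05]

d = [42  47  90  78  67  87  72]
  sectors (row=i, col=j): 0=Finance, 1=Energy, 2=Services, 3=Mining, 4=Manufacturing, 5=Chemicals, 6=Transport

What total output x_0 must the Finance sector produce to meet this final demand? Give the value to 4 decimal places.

Form M = I − A:
  [  0.91   -0.01   -0.10   -0.01   -0.10   -0.09   -0.01]
  [ -0.04    0.91   -0.01   -0.06   -0.08   -0.05   -0.05]
  [ -0.03   -0.04    0.98   -0.05   -0.10   -0.06   -0.04]
  [ -0.01   -0.10   -0.03    0.93   -0.03   -0.09   -0.03]
  [ -0.06   -0.05   -0.03   -0.04    0.99   -0.10   -0.02]
  [ -0.01   -0.06   -0.04   -0.08   -0.08    0.94   -0.06]
  [ -0.09   -0.06   -0.01   -0.07   -0.10   -0.03    0.95]
Leontief inverse L = M⁻¹:
  [  1.1196    0.0417    0.1264    0.0421    0.1449    0.1380    0.0324]
  [  0.0676    1.1286    0.0294    0.0936    0.1186    0.0923    0.0726]
  [  0.0540    0.0727    1.0378    0.0798    0.1326    0.0989    0.0597]
  [  0.0311    0.1396    0.0463    1.1051    0.0684    0.1282    0.0541]
  [  0.0803    0.0795    0.0490    0.0682    1.0465    0.1342    0.0398]
  [  0.0358    0.1005    0.0577    0.1162    0.1187    1.1027    0.0839]
  [  0.1228    0.0978    0.0351    0.1030    0.1416    0.0783    1.0717]
Total output x = L · d:
  x_0 = 1.1196·42 + 0.0417·47 + 0.1264·90 + 0.0421·78 + 0.1449·67 + 0.1380·87 + 0.0324·72 = 87.6807
  x_1 = 0.0676·42 + 1.1286·47 + 0.0294·90 + 0.0936·78 + 0.1186·67 + 0.0923·87 + 0.0726·72 = 87.0446
  x_2 = 0.0540·42 + 0.0727·47 + 1.0378·90 + 0.0798·78 + 0.1326·67 + 0.0989·87 + 0.0597·72 = 127.0977
  x_3 = 0.0311·42 + 0.1396·47 + 0.0463·90 + 1.1051·78 + 0.0684·67 + 0.1282·87 + 0.0541·72 = 117.8593
  x_4 = 0.0803·42 + 0.0795·47 + 0.0490·90 + 0.0682·78 + 1.0465·67 + 0.1342·87 + 0.0398·72 = 101.4857
  x_5 = 0.0358·42 + 0.1005·47 + 0.0577·90 + 0.1162·78 + 0.1187·67 + 1.1027·87 + 0.0839·72 = 130.4213
  x_6 = 0.1228·42 + 0.0978·47 + 0.0351·90 + 0.1030·78 + 0.1416·67 + 0.0783·87 + 1.0717·72 = 114.4171

87.6807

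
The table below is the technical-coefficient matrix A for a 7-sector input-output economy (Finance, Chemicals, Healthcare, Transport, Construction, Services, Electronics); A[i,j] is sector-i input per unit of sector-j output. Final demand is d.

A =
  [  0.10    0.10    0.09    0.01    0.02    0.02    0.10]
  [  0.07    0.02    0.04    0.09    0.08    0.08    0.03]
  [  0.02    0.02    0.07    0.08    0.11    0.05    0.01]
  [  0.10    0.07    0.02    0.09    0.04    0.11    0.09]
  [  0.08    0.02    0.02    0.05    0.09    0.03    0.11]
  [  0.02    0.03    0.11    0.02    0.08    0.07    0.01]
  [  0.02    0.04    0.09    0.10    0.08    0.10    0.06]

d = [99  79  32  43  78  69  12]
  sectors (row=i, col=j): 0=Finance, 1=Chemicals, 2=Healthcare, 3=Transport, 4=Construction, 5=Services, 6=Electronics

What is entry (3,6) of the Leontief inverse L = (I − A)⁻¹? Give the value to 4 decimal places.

L[3,6] = 0.1439

Form M = I − A:
  [  0.90   -0.10   -0.09   -0.01   -0.02   -0.02   -0.10]
  [ -0.07    0.98   -0.04   -0.09   -0.08   -0.08   -0.03]
  [ -0.02   -0.02    0.93   -0.08   -0.11   -0.05   -0.01]
  [ -0.10   -0.07   -0.02    0.91   -0.04   -0.11   -0.09]
  [ -0.08   -0.02   -0.02   -0.05    0.91   -0.03   -0.11]
  [ -0.02   -0.03   -0.11   -0.02   -0.08    0.93   -0.01]
  [ -0.02   -0.04   -0.09   -0.10   -0.08   -0.10    0.94]
Leontief inverse L = M⁻¹:
  [  1.1426    0.1332    0.1411    0.0594    0.0750    0.0684    0.1425]
  [  0.1142    1.0527    0.0840    0.1309    0.1286    0.1253    0.0756]
  [  0.0581    0.0448    1.1041    0.1181    0.1561    0.0888    0.0499]
  [  0.1536    0.1122    0.0807    1.1439    0.1010    0.1713    0.1439]
  [  0.1224    0.0525    0.0649    0.0939    1.1387    0.0755    0.1584]
  [  0.0497    0.0498    0.1452    0.0538    0.1259    1.1032    0.0400]
  [  0.0668    0.0736    0.1418    0.1536    0.1431    0.1573    1.1079]
Total output x = L · d:
  x_0 = 1.1426·99 + 0.1332·79 + 0.1411·32 + 0.0594·43 + 0.0750·78 + 0.0684·69 + 0.1425·12 = 142.9801
  x_1 = 0.1142·99 + 1.0527·79 + 0.0840·32 + 0.1309·43 + 0.1286·78 + 0.1253·69 + 0.0756·12 = 122.3640
  x_2 = 0.0581·99 + 0.0448·79 + 1.1041·32 + 0.1181·43 + 0.1561·78 + 0.0888·69 + 0.0499·12 = 68.6053
  x_3 = 0.1536·99 + 0.1122·79 + 0.0807·32 + 1.1439·43 + 0.1010·78 + 0.1713·69 + 0.1439·12 = 97.2665
  x_4 = 0.1224·99 + 0.0525·79 + 0.0649·32 + 0.0939·43 + 1.1387·78 + 0.0755·69 + 0.1584·12 = 118.3126
  x_5 = 0.0497·99 + 0.0498·79 + 0.1452·32 + 0.0538·43 + 0.1259·78 + 1.1032·69 + 0.0400·12 = 102.2325
  x_6 = 0.0668·99 + 0.0736·79 + 0.1418·32 + 0.1536·43 + 0.1431·78 + 0.1573·69 + 1.1079·12 = 58.8761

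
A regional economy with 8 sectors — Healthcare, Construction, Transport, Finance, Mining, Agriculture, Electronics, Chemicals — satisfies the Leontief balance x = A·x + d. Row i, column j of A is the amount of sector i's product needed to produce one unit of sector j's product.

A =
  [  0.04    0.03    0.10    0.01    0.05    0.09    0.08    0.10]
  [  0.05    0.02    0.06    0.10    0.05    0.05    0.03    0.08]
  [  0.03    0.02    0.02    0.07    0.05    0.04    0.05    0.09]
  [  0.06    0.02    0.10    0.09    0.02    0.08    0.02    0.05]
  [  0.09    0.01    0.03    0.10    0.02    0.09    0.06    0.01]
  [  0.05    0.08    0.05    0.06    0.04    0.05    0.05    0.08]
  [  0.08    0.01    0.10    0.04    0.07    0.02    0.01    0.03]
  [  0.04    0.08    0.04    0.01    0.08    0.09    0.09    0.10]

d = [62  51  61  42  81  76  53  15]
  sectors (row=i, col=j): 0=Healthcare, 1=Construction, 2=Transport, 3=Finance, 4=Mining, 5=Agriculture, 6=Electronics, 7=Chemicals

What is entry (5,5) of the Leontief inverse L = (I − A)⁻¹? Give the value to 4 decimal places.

L[5,5] = 1.1034

Form M = I − A:
  [  0.96   -0.03   -0.10   -0.01   -0.05   -0.09   -0.08   -0.10]
  [ -0.05    0.98   -0.06   -0.10   -0.05   -0.05   -0.03   -0.08]
  [ -0.03   -0.02    0.98   -0.07   -0.05   -0.04   -0.05   -0.09]
  [ -0.06   -0.02   -0.10    0.91   -0.02   -0.08   -0.02   -0.05]
  [ -0.09   -0.01   -0.03   -0.10    0.98   -0.09   -0.06   -0.01]
  [ -0.05   -0.08   -0.05   -0.06   -0.04    0.95   -0.05   -0.08]
  [ -0.08   -0.01   -0.10   -0.04   -0.07   -0.02    0.99   -0.03]
  [ -0.04   -0.08   -0.04   -0.01   -0.08   -0.09   -0.09    0.90]
Leontief inverse L = M⁻¹:
  [  1.0873    0.0650    0.1508    0.0581    0.0959    0.1449    0.1266    0.1630]
  [  0.0922    1.0495    0.1092    0.1457    0.0871    0.1034    0.0705    0.1351]
  [  0.0671    0.0456    1.0619    0.1073    0.0826    0.0849    0.0842    0.1349]
  [  0.0998    0.0499    0.1480    1.1355    0.0568    0.1308    0.0598    0.1077]
  [  0.1296    0.0364    0.0812    0.1413    1.0532    0.1370    0.0948    0.0606]
  [  0.0941    0.1103    0.1011    0.1081    0.0807    1.1034    0.0914    0.1384]
  [  0.1135    0.0308    0.1372    0.0770    0.0992    0.0631    1.0447    0.0749]
  [  0.0929    0.1161    0.0963    0.0640    0.1279    0.1497    0.1383    1.1643]
Total output x = L · d:
  x_0 = 1.0873·62 + 0.0650·51 + 0.1508·61 + 0.0581·42 + 0.0959·81 + 0.1449·76 + 0.1266·53 + 0.1630·15 = 110.2948
  x_1 = 0.0922·62 + 1.0495·51 + 0.1092·61 + 0.1457·42 + 0.0871·81 + 0.1034·76 + 0.0705·53 + 0.1351·15 = 92.6936
  x_2 = 0.0671·62 + 0.0456·51 + 1.0619·61 + 0.1073·42 + 0.0826·81 + 0.0849·76 + 0.0842·53 + 0.1349·15 = 95.3924
  x_3 = 0.0998·62 + 0.0499·51 + 0.1480·61 + 1.1355·42 + 0.0568·81 + 0.1308·76 + 0.0598·53 + 0.1077·15 = 84.7771
  x_4 = 0.1296·62 + 0.0364·51 + 0.0812·61 + 0.1413·42 + 1.0532·81 + 0.1370·76 + 0.0948·53 + 0.0606·15 = 122.4346
  x_5 = 0.0941·62 + 0.1103·51 + 0.1011·61 + 0.1081·42 + 0.0807·81 + 1.1034·76 + 0.0914·53 + 0.1384·15 = 119.4766
  x_6 = 0.1135·62 + 0.0308·51 + 0.1372·61 + 0.0770·42 + 0.0992·81 + 0.0631·76 + 1.0447·53 + 0.0749·15 = 89.5394
  x_7 = 0.0929·62 + 0.1161·51 + 0.0963·61 + 0.0640·42 + 0.1279·81 + 0.1497·76 + 0.1383·53 + 1.1643·15 = 66.7744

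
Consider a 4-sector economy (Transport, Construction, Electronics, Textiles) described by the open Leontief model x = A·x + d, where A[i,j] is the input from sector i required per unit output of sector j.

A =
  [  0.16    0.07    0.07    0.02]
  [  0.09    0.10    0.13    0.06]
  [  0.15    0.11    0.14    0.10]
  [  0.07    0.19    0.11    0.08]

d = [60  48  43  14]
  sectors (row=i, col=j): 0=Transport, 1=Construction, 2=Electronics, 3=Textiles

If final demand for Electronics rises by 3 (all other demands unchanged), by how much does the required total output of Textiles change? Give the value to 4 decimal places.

Form M = I − A:
  [  0.84   -0.07   -0.07   -0.02]
  [ -0.09    0.90   -0.13   -0.06]
  [ -0.15   -0.11    0.86   -0.10]
  [ -0.07   -0.19   -0.11    0.92]
Leontief inverse L = M⁻¹:
  [  1.2297    0.1210    0.1245    0.0482]
  [  0.1704    1.1709    0.2039    0.1022]
  [  0.2548    0.2029    1.2338    0.1529]
  [  0.1592    0.2753    0.1991    1.1300]
Total output x = L · d:
  x_0 = 1.2297·60 + 0.1210·48 + 0.1245·43 + 0.0482·14 = 85.6214
  x_1 = 0.1704·60 + 1.1709·48 + 0.2039·43 + 0.1022·14 = 76.6256
  x_2 = 0.2548·60 + 0.2029·48 + 1.2338·43 + 0.1529·14 = 80.2173
  x_3 = 0.1592·60 + 0.2753·48 + 0.1991·43 + 1.1300·14 = 47.1481
Δx_3 = L[3,2] · Δd_2 = 0.1991 · 3 = 0.5973

0.5973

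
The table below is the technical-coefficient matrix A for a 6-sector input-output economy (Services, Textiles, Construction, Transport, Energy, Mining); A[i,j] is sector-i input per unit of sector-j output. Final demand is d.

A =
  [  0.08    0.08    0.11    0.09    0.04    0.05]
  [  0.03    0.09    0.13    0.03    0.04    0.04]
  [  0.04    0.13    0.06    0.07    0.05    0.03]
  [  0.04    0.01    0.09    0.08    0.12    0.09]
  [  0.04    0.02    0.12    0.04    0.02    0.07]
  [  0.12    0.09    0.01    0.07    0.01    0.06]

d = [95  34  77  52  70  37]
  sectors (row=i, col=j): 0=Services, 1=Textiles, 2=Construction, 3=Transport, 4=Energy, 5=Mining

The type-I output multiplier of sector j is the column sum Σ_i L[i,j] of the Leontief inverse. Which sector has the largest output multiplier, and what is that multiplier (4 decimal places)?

Form M = I − A:
  [  0.92   -0.08   -0.11   -0.09   -0.04   -0.05]
  [ -0.03    0.91   -0.13   -0.03   -0.04   -0.04]
  [ -0.04   -0.13    0.94   -0.07   -0.05   -0.03]
  [ -0.04   -0.01   -0.09    0.92   -0.12   -0.09]
  [ -0.04   -0.02   -0.12   -0.04    0.98   -0.07]
  [ -0.12   -0.09   -0.01   -0.07   -0.01    0.94]
Leontief inverse L = M⁻¹:
  [  1.1200    0.1354    0.1738    0.1374    0.0779    0.0898]
  [  0.0596    1.1388    0.1799    0.0648    0.0667    0.0685]
  [  0.0706    0.1750    1.1174    0.1059    0.0807    0.0630]
  [  0.0807    0.0565    0.1457    1.1243    0.1520    0.1303]
  [  0.0700    0.0620    0.1581    0.0736    1.0439    0.0962]
  [  0.1562    0.1330    0.0638    0.1094    0.0396    1.0933]
Total output x = L · d:
  x_0 = 1.1200·95 + 0.1354·34 + 0.1738·77 + 0.1374·52 + 0.0779·70 + 0.0898·37 = 140.3109
  x_1 = 0.0596·95 + 1.1388·34 + 0.1799·77 + 0.0648·52 + 0.0667·70 + 0.0685·37 = 68.8115
  x_2 = 0.0706·95 + 0.1750·34 + 1.1174·77 + 0.1059·52 + 0.0807·70 + 0.0630·37 = 112.1853
  x_3 = 0.0807·95 + 0.0565·34 + 0.1457·77 + 1.1243·52 + 0.1520·70 + 0.1303·37 = 94.7295
  x_4 = 0.0700·95 + 0.0620·34 + 0.1581·77 + 0.0736·52 + 1.0439·70 + 0.0962·37 = 101.3911
  x_5 = 0.1562·95 + 0.1330·34 + 0.0638·77 + 0.1094·52 + 0.0396·70 + 1.0933·37 = 73.1885
Output multipliers (column sums of L):
  Services: 1.5571
  Textiles: 1.7008
  Construction: 1.8388
  Transport: 1.6154
  Energy: 1.4607
  Mining: 1.5412

Construction (1.8388)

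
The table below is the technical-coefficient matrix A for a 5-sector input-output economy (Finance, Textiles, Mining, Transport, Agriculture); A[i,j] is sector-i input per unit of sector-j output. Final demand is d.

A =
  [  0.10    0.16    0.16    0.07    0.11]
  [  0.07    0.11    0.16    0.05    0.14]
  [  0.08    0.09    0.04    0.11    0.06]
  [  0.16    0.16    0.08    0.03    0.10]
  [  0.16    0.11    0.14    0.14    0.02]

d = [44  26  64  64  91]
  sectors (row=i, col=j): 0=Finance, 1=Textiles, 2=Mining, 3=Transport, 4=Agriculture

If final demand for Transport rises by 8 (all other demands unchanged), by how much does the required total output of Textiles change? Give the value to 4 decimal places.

Form M = I − A:
  [  0.90   -0.16   -0.16   -0.07   -0.11]
  [ -0.07    0.89   -0.16   -0.05   -0.14]
  [ -0.08   -0.09    0.96   -0.11   -0.06]
  [ -0.16   -0.16   -0.08    0.97   -0.10]
  [ -0.16   -0.11   -0.14   -0.14    0.98]
Leontief inverse L = M⁻¹:
  [  1.2313    0.3097    0.3029    0.1707    0.2184]
  [  0.1880    1.2402    0.2835    0.1429    0.2302]
  [  0.1699    0.1925    1.1357    0.1702    0.1335]
  [  0.2776    0.2983    0.2187    1.1202    0.2015]
  [  0.2861    0.2599    0.2748    0.2283    1.1298]
Total output x = L · d:
  x_0 = 1.2313·44 + 0.3097·26 + 0.3029·64 + 0.1707·64 + 0.2184·91 = 112.4133
  x_1 = 0.1880·44 + 1.2402·26 + 0.2835·64 + 0.1429·64 + 0.2302·91 = 88.7536
  x_2 = 0.1699·44 + 0.1925·26 + 1.1357·64 + 0.1702·64 + 0.1335·91 = 108.2097
  x_3 = 0.2776·44 + 0.2983·26 + 0.2187·64 + 1.1202·64 + 0.2015·91 = 123.9979
  x_4 = 0.2861·44 + 0.2599·26 + 0.2748·64 + 0.2283·64 + 1.1298·91 = 154.3450
Δx_1 = L[1,3] · Δd_3 = 0.1429 · 8 = 1.1430

1.1430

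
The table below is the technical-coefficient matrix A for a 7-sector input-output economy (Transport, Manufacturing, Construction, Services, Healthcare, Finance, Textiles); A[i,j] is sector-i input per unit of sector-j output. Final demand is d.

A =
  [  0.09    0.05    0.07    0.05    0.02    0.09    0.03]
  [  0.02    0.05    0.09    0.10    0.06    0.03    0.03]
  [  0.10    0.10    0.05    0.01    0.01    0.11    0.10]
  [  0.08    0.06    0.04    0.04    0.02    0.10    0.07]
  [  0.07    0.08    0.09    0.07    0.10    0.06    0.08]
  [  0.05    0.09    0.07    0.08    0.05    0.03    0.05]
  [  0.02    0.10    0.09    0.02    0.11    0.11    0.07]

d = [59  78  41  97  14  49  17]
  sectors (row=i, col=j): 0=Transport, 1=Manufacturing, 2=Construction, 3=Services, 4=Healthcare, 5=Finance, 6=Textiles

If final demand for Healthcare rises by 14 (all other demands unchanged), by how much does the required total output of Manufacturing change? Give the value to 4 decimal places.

Form M = I − A:
  [  0.91   -0.05   -0.07   -0.05   -0.02   -0.09   -0.03]
  [ -0.02    0.95   -0.09   -0.10   -0.06   -0.03   -0.03]
  [ -0.10   -0.10    0.95   -0.01   -0.01   -0.11   -0.10]
  [ -0.08   -0.06   -0.04    0.96   -0.02   -0.10   -0.07]
  [ -0.07   -0.08   -0.09   -0.07    0.90   -0.06   -0.08]
  [ -0.05   -0.09   -0.07   -0.08   -0.05    0.97   -0.05]
  [ -0.02   -0.10   -0.09   -0.02   -0.11   -0.11    0.93]
Leontief inverse L = M⁻¹:
  [  1.1355    0.1033    0.1194    0.0883    0.0521    0.1425    0.0716]
  [  0.0646    1.1027    0.1370    0.1350    0.0933    0.0838    0.0751]
  [  0.1480    0.1652    1.1136    0.0579    0.0556    0.1713    0.1482]
  [  0.1231    0.1157    0.0929    1.0804    0.0577    0.1532    0.1122]
  [  0.1315    0.1569    0.1626    0.1233    1.1540    0.1358    0.1426]
  [  0.0960    0.1462    0.1236    0.1205    0.0881    1.0872    0.0962]
  [  0.0753    0.1751    0.1609    0.0741    0.1647    0.1766    1.1299]
Total output x = L · d:
  x_0 = 1.1355·59 + 0.1033·78 + 0.1194·41 + 0.0883·97 + 0.0521·14 + 0.1425·49 + 0.0716·17 = 97.4439
  x_1 = 0.0646·59 + 1.1027·78 + 0.1370·41 + 0.1350·97 + 0.0933·14 + 0.0838·49 + 0.0751·17 = 115.2266
  x_2 = 0.1480·59 + 0.1652·78 + 1.1136·41 + 0.0579·97 + 0.0556·14 + 0.1713·49 + 0.1482·17 = 84.5877
  x_3 = 0.1231·59 + 0.1157·78 + 0.0929·41 + 1.0804·97 + 0.0577·14 + 0.1532·49 + 0.1122·17 = 135.1147
  x_4 = 0.1315·59 + 0.1569·78 + 0.1626·41 + 0.1233·97 + 1.1540·14 + 0.1358·49 + 0.1426·17 = 63.8581
  x_5 = 0.0960·59 + 0.1462·78 + 0.1236·41 + 0.1205·97 + 0.0881·14 + 1.0872·49 + 0.0962·17 = 89.9674
  x_6 = 0.0753·59 + 0.1751·78 + 0.1609·41 + 0.0741·97 + 0.1647·14 + 0.1766·49 + 1.1299·17 = 62.0511
Δx_1 = L[1,4] · Δd_4 = 0.0933 · 14 = 1.3063

1.3063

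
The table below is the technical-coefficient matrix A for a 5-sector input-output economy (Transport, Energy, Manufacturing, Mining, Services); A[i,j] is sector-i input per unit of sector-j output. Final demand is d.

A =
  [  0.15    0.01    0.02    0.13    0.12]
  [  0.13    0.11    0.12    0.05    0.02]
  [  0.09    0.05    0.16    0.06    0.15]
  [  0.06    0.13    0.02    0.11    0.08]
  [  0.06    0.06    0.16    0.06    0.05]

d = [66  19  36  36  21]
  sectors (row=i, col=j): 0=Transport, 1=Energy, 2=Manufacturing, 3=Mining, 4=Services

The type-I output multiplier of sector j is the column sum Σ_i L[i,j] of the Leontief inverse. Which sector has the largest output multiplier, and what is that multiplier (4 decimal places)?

Transport (1.8655)

Form M = I − A:
  [  0.85   -0.01   -0.02   -0.13   -0.12]
  [ -0.13    0.89   -0.12   -0.05   -0.02]
  [ -0.09   -0.05    0.84   -0.06   -0.15]
  [ -0.06   -0.13   -0.02    0.89   -0.08]
  [ -0.06   -0.06   -0.16   -0.06    0.95]
Leontief inverse L = M⁻¹:
  [  1.2209    0.0596    0.0775    0.1993    0.1845]
  [  0.2121    1.1597    0.1908    0.1151    0.0910]
  [  0.1755    0.1077    1.2578    0.1323    0.2342]
  [  0.1288    0.1854    0.0824    1.1672    0.1315]
  [  0.1282    0.1069    0.2340    0.1159    1.1178]
Total output x = L · d:
  x_0 = 1.2209·66 + 0.0596·19 + 0.0775·36 + 0.1993·36 + 0.1845·21 = 95.5512
  x_1 = 0.2121·66 + 1.1597·19 + 0.1908·36 + 0.1151·36 + 0.0910·21 = 48.9577
  x_2 = 0.1755·66 + 0.1077·19 + 1.2578·36 + 0.1323·36 + 0.2342·21 = 68.5923
  x_3 = 0.1288·66 + 0.1854·19 + 0.0824·36 + 1.1672·36 + 0.1315·21 = 59.7687
  x_4 = 0.1282·66 + 0.1069·19 + 0.2340·36 + 0.1159·36 + 1.1178·21 = 46.5594
Output multipliers (column sums of L):
  Transport: 1.8655
  Energy: 1.6193
  Manufacturing: 1.8424
  Mining: 1.7298
  Services: 1.7589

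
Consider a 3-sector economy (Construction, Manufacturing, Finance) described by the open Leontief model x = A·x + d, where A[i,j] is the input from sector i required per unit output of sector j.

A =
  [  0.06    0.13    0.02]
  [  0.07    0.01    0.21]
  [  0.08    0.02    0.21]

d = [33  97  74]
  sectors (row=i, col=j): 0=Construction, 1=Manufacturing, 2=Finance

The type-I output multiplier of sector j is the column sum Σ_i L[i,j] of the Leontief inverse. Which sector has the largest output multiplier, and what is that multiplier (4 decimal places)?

Finance (1.6208)

Form M = I − A:
  [  0.94   -0.13   -0.02]
  [ -0.07    0.99   -0.21]
  [ -0.08   -0.02    0.79]
Leontief inverse L = M⁻¹:
  [  1.0801    0.1431    0.0654]
  [  0.1001    1.0288    0.2760]
  [  0.1119    0.0405    1.2794]
Total output x = L · d:
  x_0 = 1.0801·33 + 0.1431·97 + 0.0654·74 = 54.3662
  x_1 = 0.1001·33 + 1.0288·97 + 0.2760·74 = 123.5246
  x_2 = 0.1119·33 + 0.0405·97 + 1.2794·74 = 102.3035
Output multipliers (column sums of L):
  Construction: 1.2921
  Manufacturing: 1.2125
  Finance: 1.6208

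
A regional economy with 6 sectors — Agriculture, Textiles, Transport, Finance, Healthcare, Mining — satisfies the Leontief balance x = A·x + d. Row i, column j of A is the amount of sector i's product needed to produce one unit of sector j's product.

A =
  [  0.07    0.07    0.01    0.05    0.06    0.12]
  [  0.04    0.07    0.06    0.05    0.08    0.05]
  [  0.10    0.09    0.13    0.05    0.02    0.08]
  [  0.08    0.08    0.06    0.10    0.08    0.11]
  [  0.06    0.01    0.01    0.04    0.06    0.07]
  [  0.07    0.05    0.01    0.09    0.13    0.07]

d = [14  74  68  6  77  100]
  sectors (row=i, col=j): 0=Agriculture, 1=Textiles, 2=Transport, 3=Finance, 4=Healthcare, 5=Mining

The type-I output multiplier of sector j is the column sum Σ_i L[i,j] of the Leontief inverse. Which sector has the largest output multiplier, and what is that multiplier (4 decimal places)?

Mining (1.8254)

Form M = I − A:
  [  0.93   -0.07   -0.01   -0.05   -0.06   -0.12]
  [ -0.04    0.93   -0.06   -0.05   -0.08   -0.05]
  [ -0.10   -0.09    0.87   -0.05   -0.02   -0.08]
  [ -0.08   -0.08   -0.06    0.90   -0.08   -0.11]
  [ -0.06   -0.01   -0.01   -0.04    0.94   -0.07]
  [ -0.07   -0.05   -0.01   -0.09   -0.13    0.93]
Leontief inverse L = M⁻¹:
  [  1.1109    0.1047    0.0295    0.0912    0.1118    0.1707]
  [  0.0790    1.1033    0.0854    0.0854    0.1213    0.0961]
  [  0.1564    0.1423    1.1705    0.0996    0.0757    0.1460]
  [  0.1381    0.1302    0.0940    1.1557    0.1452    0.1805]
  [  0.0879    0.0319    0.0216    0.0669    1.0928    0.1051]
  [  0.1152    0.0858    0.0315    0.1337    0.1826    1.1270]
Total output x = L · d:
  x_0 = 1.1109·14 + 0.1047·74 + 0.0295·68 + 0.0912·6 + 0.1118·77 + 0.1707·100 = 51.5354
  x_1 = 0.0790·14 + 1.1033·74 + 0.0854·68 + 0.0854·6 + 0.1213·77 + 0.0961·100 = 108.0216
  x_2 = 0.1564·14 + 0.1423·74 + 1.1705·68 + 0.0996·6 + 0.0757·77 + 0.1460·100 = 113.3304
  x_3 = 0.1381·14 + 0.1302·74 + 0.0940·68 + 1.1557·6 + 0.1452·77 + 0.1805·100 = 54.1296
  x_4 = 0.0879·14 + 0.0319·74 + 0.0216·68 + 0.0669·6 + 1.0928·77 + 0.1051·100 = 100.1142
  x_5 = 0.1152·14 + 0.0858·74 + 0.0315·68 + 0.1337·6 + 0.1826·77 + 1.1270·100 = 137.6649
Output multipliers (column sums of L):
  Agriculture: 1.6874
  Textiles: 1.5981
  Transport: 1.4325
  Finance: 1.6326
  Healthcare: 1.7294
  Mining: 1.8254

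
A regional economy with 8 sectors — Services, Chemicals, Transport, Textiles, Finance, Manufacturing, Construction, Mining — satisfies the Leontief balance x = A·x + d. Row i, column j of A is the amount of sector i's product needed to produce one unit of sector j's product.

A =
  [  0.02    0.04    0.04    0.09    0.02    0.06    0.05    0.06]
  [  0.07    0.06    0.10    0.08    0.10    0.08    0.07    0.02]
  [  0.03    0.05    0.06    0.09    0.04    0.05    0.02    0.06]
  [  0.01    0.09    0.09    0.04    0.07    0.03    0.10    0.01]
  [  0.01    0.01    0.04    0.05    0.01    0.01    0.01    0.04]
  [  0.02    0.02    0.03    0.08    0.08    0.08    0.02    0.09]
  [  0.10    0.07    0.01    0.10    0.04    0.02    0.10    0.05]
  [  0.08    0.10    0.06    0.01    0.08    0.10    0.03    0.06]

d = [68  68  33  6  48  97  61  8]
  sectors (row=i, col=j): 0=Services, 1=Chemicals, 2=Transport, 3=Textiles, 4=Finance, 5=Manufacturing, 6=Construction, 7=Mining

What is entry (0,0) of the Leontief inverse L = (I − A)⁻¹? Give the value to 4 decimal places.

Form M = I − A:
  [  0.98   -0.04   -0.04   -0.09   -0.02   -0.06   -0.05   -0.06]
  [ -0.07    0.94   -0.10   -0.08   -0.10   -0.08   -0.07   -0.02]
  [ -0.03   -0.05    0.94   -0.09   -0.04   -0.05   -0.02   -0.06]
  [ -0.01   -0.09   -0.09    0.96   -0.07   -0.03   -0.10   -0.01]
  [ -0.01   -0.01   -0.04   -0.05    0.99   -0.01   -0.01   -0.04]
  [ -0.02   -0.02   -0.03   -0.08   -0.08    0.92   -0.02   -0.09]
  [ -0.10   -0.07   -0.01   -0.10   -0.04   -0.02    0.90   -0.05]
  [ -0.08   -0.10   -0.06   -0.01   -0.08   -0.10   -0.03    0.94]
Leontief inverse L = M⁻¹:
  [  1.0489    0.0805    0.0784    0.1336    0.0606    0.0965    0.0870    0.0915]
  [  0.1073    1.1111    0.1531    0.1487    0.1517    0.1283    0.1191    0.0669]
  [  0.0574    0.0906    1.1015    0.1345    0.0811    0.0880    0.0556    0.0922]
  [  0.0452    0.1317    0.1321    1.0958    0.1117    0.0664    0.1417    0.0444]
  [  0.0229    0.0300    0.0592    0.0694    1.0286    0.0273    0.0265    0.0544]
  [  0.0473    0.0598    0.0695    0.1223    0.1211    1.1191    0.0528    0.1251]
  [  0.1391    0.1217    0.0578    0.1594    0.0875    0.0636    1.1526    0.0880]
  [  0.1162    0.1450    0.1090    0.0714    0.1309    0.1516    0.0698    1.1058]
Total output x = L · d:
  x_0 = 1.0489·68 + 0.0805·68 + 0.0784·33 + 0.1336·6 + 0.0606·48 + 0.0965·97 + 0.0870·61 + 0.0915·8 = 98.4994
  x_1 = 0.1073·68 + 1.1111·68 + 0.1531·33 + 0.1487·6 + 0.1517·48 + 0.1283·97 + 0.1191·61 + 0.0669·8 = 116.3245
  x_2 = 0.0574·68 + 0.0906·68 + 1.1015·33 + 0.1345·6 + 0.0811·48 + 0.0880·97 + 0.0556·61 + 0.0922·8 = 63.7755
  x_3 = 0.0452·68 + 0.1317·68 + 0.1321·33 + 1.0958·6 + 0.1117·48 + 0.0664·97 + 0.1417·61 + 0.0444·8 = 43.7706
  x_4 = 0.0229·68 + 0.0300·68 + 0.0592·33 + 0.0694·6 + 1.0286·48 + 0.0273·97 + 0.0265·61 + 0.0544·8 = 60.0321
  x_5 = 0.0473·68 + 0.0598·68 + 0.0695·33 + 0.1223·6 + 0.1211·48 + 1.1191·97 + 0.0528·61 + 0.1251·8 = 128.8943
  x_6 = 0.1391·68 + 0.1217·68 + 0.0578·33 + 0.1594·6 + 0.0875·48 + 0.0636·97 + 1.1526·61 + 0.0880·8 = 101.9785
  x_7 = 0.1162·68 + 0.1450·68 + 0.1090·33 + 0.0714·6 + 0.1309·48 + 0.1516·97 + 0.0698·61 + 1.1058·8 = 55.8808

L[0,0] = 1.0489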